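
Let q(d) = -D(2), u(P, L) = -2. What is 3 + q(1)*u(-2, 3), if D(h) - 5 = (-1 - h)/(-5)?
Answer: 71/5 ≈ 14.200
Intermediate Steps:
D(h) = 26/5 + h/5 (D(h) = 5 + (-1 - h)/(-5) = 5 + (-1 - h)*(-1/5) = 5 + (1/5 + h/5) = 26/5 + h/5)
q(d) = -28/5 (q(d) = -(26/5 + (1/5)*2) = -(26/5 + 2/5) = -1*28/5 = -28/5)
3 + q(1)*u(-2, 3) = 3 - 28/5*(-2) = 3 + 56/5 = 71/5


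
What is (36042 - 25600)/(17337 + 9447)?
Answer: 5221/13392 ≈ 0.38986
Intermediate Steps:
(36042 - 25600)/(17337 + 9447) = 10442/26784 = 10442*(1/26784) = 5221/13392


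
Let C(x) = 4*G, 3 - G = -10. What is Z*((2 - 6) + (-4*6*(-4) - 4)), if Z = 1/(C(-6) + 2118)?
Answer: 44/1085 ≈ 0.040553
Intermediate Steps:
G = 13 (G = 3 - 1*(-10) = 3 + 10 = 13)
C(x) = 52 (C(x) = 4*13 = 52)
Z = 1/2170 (Z = 1/(52 + 2118) = 1/2170 ≈ 0.00046083)
Z*((2 - 6) + (-4*6*(-4) - 4)) = ((2 - 6) + (-4*6*(-4) - 4))/2170 = (-4 + (-24*(-4) - 4))/2170 = (-4 + (96 - 4))/2170 = (-4 + 92)/2170 = (1/2170)*88 = 44/1085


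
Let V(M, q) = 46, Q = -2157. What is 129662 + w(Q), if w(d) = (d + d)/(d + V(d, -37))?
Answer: 273720796/2111 ≈ 1.2966e+5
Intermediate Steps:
w(d) = 2*d/(46 + d) (w(d) = (d + d)/(d + 46) = (2*d)/(46 + d) = 2*d/(46 + d))
129662 + w(Q) = 129662 + 2*(-2157)/(46 - 2157) = 129662 + 2*(-2157)/(-2111) = 129662 + 2*(-2157)*(-1/2111) = 129662 + 4314/2111 = 273720796/2111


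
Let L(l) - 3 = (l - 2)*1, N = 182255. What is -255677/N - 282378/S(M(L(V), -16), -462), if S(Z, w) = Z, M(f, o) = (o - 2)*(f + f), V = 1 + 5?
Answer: 8566728631/7654710 ≈ 1119.1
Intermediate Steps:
V = 6
L(l) = 1 + l (L(l) = 3 + (l - 2)*1 = 3 + (-2 + l)*1 = 3 + (-2 + l) = 1 + l)
M(f, o) = 2*f*(-2 + o) (M(f, o) = (-2 + o)*(2*f) = 2*f*(-2 + o))
-255677/N - 282378/S(M(L(V), -16), -462) = -255677/182255 - 282378*1/(2*(1 + 6)*(-2 - 16)) = -255677*1/182255 - 282378/(2*7*(-18)) = -255677/182255 - 282378/(-252) = -255677/182255 - 282378*(-1/252) = -255677/182255 + 47063/42 = 8566728631/7654710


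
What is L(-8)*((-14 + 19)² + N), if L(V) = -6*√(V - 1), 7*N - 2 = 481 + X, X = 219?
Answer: -15786*I/7 ≈ -2255.1*I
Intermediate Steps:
N = 702/7 (N = 2/7 + (481 + 219)/7 = 2/7 + (⅐)*700 = 2/7 + 100 = 702/7 ≈ 100.29)
L(V) = -6*√(-1 + V)
L(-8)*((-14 + 19)² + N) = (-6*√(-1 - 8))*((-14 + 19)² + 702/7) = (-18*I)*(5² + 702/7) = (-18*I)*(25 + 702/7) = -18*I*(877/7) = -15786*I/7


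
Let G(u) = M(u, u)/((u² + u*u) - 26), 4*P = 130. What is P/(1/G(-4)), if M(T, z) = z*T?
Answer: 260/3 ≈ 86.667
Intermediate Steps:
P = 65/2 (P = (¼)*130 = 65/2 ≈ 32.500)
M(T, z) = T*z
G(u) = u²/(-26 + 2*u²) (G(u) = (u*u)/((u² + u*u) - 26) = u²/((u² + u²) - 26) = u²/(2*u² - 26) = u²/(-26 + 2*u²))
P/(1/G(-4)) = 65/(2*(1/((½)*(-4)²/(-13 + (-4)²)))) = 65/(2*(1/((½)*16/(-13 + 16)))) = 65/(2*(1/((½)*16/3))) = 65/(2*(1/((½)*16*(⅓)))) = 65/(2*(1/(8/3))) = 65/(2*(3/8)) = (65/2)*(8/3) = 260/3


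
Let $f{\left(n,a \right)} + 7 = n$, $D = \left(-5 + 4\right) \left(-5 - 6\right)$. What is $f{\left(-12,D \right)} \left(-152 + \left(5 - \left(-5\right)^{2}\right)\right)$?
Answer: $3268$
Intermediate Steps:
$D = 11$ ($D = \left(-1\right) \left(-11\right) = 11$)
$f{\left(n,a \right)} = -7 + n$
$f{\left(-12,D \right)} \left(-152 + \left(5 - \left(-5\right)^{2}\right)\right) = \left(-7 - 12\right) \left(-152 + \left(5 - \left(-5\right)^{2}\right)\right) = - 19 \left(-152 + \left(5 - 25\right)\right) = - 19 \left(-152 - 20\right) = \left(-19\right) \left(-172\right) = 3268$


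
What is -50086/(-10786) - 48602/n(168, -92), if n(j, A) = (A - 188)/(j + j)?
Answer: 1572788731/26965 ≈ 58327.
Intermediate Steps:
n(j, A) = (-188 + A)/(2*j) (n(j, A) = (-188 + A)/((2*j)) = (-188 + A)*(1/(2*j)) = (-188 + A)/(2*j))
-50086/(-10786) - 48602/n(168, -92) = -50086/(-10786) - 48602*336/(-188 - 92) = -50086*(-1/10786) - 48602/((1/2)*(1/168)*(-280)) = 25043/5393 - 48602/(-5/6) = 25043/5393 - 48602*(-6/5) = 25043/5393 + 291612/5 = 1572788731/26965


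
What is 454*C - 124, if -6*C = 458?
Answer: -104338/3 ≈ -34779.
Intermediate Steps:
C = -229/3 (C = -⅙*458 = -229/3 ≈ -76.333)
454*C - 124 = 454*(-229/3) - 124 = -103966/3 - 124 = -104338/3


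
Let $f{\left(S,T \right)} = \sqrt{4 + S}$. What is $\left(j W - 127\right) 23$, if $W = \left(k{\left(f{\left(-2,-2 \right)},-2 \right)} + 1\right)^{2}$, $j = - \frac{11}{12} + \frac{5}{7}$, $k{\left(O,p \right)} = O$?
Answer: $- \frac{82179}{28} - \frac{391 \sqrt{2}}{42} \approx -2948.1$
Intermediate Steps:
$j = - \frac{17}{84}$ ($j = \left(-11\right) \frac{1}{12} + 5 \cdot \frac{1}{7} = - \frac{11}{12} + \frac{5}{7} = - \frac{17}{84} \approx -0.20238$)
$W = \left(1 + \sqrt{2}\right)^{2}$ ($W = \left(\sqrt{4 - 2} + 1\right)^{2} = \left(\sqrt{2} + 1\right)^{2} = \left(1 + \sqrt{2}\right)^{2} \approx 5.8284$)
$\left(j W - 127\right) 23 = \left(- \frac{17 \left(1 + \sqrt{2}\right)^{2}}{84} - 127\right) 23 = \left(-127 - \frac{17 \left(1 + \sqrt{2}\right)^{2}}{84}\right) 23 = -2921 - \frac{391 \left(1 + \sqrt{2}\right)^{2}}{84}$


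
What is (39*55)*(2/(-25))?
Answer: -858/5 ≈ -171.60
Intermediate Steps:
(39*55)*(2/(-25)) = 2145*(2*(-1/25)) = 2145*(-2/25) = -858/5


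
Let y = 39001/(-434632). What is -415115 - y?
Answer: -180422223679/434632 ≈ -4.1512e+5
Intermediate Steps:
y = -39001/434632 (y = 39001*(-1/434632) = -39001/434632 ≈ -0.089733)
-415115 - y = -415115 - 1*(-39001/434632) = -415115 + 39001/434632 = -180422223679/434632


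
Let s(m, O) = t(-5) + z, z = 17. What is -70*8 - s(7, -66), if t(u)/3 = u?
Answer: -562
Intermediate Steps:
t(u) = 3*u
s(m, O) = 2 (s(m, O) = 3*(-5) + 17 = -15 + 17 = 2)
-70*8 - s(7, -66) = -70*8 - 1*2 = -560 - 2 = -562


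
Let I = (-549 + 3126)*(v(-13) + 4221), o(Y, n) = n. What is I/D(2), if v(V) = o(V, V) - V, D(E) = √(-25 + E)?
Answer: -10877517*I*√23/23 ≈ -2.2681e+6*I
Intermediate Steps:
v(V) = 0 (v(V) = V - V = 0)
I = 10877517 (I = (-549 + 3126)*(0 + 4221) = 2577*4221 = 10877517)
I/D(2) = 10877517/(√(-25 + 2)) = 10877517/(√(-23)) = 10877517/((I*√23)) = 10877517*(-I*√23/23) = -10877517*I*√23/23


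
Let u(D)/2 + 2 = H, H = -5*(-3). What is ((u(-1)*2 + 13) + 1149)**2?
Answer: 1473796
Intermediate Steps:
H = 15
u(D) = 26 (u(D) = -4 + 2*15 = -4 + 30 = 26)
((u(-1)*2 + 13) + 1149)**2 = ((26*2 + 13) + 1149)**2 = ((52 + 13) + 1149)**2 = (65 + 1149)**2 = 1214**2 = 1473796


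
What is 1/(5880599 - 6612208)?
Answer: -1/731609 ≈ -1.3669e-6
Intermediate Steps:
1/(5880599 - 6612208) = 1/(-731609) = -1/731609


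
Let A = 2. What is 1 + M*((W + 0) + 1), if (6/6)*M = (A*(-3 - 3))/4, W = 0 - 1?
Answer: 1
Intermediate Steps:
W = -1
M = -3 (M = (2*(-3 - 3))/4 = (2*(-6))*(¼) = -12*¼ = -3)
1 + M*((W + 0) + 1) = 1 - 3*((-1 + 0) + 1) = 1 - 3*(-1 + 1) = 1 - 3*0 = 1 + 0 = 1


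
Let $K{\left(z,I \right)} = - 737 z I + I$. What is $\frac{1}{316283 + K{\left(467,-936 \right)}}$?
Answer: $\frac{1}{322466891} \approx 3.1011 \cdot 10^{-9}$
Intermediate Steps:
$K{\left(z,I \right)} = I - 737 I z$ ($K{\left(z,I \right)} = - 737 I z + I = I - 737 I z$)
$\frac{1}{316283 + K{\left(467,-936 \right)}} = \frac{1}{316283 - 936 \left(1 - 344179\right)} = \frac{1}{316283 - -322150608} = \frac{1}{316283 + 322150608} = \frac{1}{322466891}$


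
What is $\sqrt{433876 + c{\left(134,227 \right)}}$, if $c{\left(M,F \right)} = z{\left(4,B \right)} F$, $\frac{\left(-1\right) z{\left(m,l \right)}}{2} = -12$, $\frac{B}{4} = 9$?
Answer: $2 \sqrt{109831} \approx 662.82$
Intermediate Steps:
$B = 36$ ($B = 4 \cdot 9 = 36$)
$z{\left(m,l \right)} = 24$ ($z{\left(m,l \right)} = \left(-2\right) \left(-12\right) = 24$)
$c{\left(M,F \right)} = 24 F$
$\sqrt{433876 + c{\left(134,227 \right)}} = \sqrt{433876 + 24 \cdot 227} = \sqrt{433876 + 5448} = \sqrt{439324} = 2 \sqrt{109831}$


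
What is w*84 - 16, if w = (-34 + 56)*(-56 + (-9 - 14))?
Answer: -146008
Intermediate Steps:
w = -1738 (w = 22*(-56 - 23) = 22*(-79) = -1738)
w*84 - 16 = -1738*84 - 16 = -145992 - 16 = -146008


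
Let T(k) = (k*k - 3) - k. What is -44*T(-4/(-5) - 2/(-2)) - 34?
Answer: 866/25 ≈ 34.640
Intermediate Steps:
T(k) = -3 + k² - k (T(k) = (k² - 3) - k = (-3 + k²) - k = -3 + k² - k)
-44*T(-4/(-5) - 2/(-2)) - 34 = -44*(-3 + (-4/(-5) - 2/(-2))² - (-4/(-5) - 2/(-2))) - 34 = -44*(-3 + (-4*(-⅕) - 2*(-½))² - (-4*(-⅕) - 2*(-½))) - 34 = -44*(-3 + (⅘ + 1)² - (⅘ + 1)) - 34 = -44*(-3 + (9/5)² - 1*9/5) - 34 = -44*(-3 + 81/25 - 9/5) - 34 = -44*(-39/25) - 34 = 1716/25 - 34 = 866/25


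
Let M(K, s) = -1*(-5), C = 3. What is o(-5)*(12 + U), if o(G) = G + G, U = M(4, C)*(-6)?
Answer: 180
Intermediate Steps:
M(K, s) = 5
U = -30 (U = 5*(-6) = -30)
o(G) = 2*G
o(-5)*(12 + U) = (2*(-5))*(12 - 30) = -10*(-18) = 180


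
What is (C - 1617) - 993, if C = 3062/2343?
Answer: -6112168/2343 ≈ -2608.7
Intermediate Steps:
C = 3062/2343 (C = 3062*(1/2343) = 3062/2343 ≈ 1.3069)
(C - 1617) - 993 = (3062/2343 - 1617) - 993 = -3785569/2343 - 993 = -6112168/2343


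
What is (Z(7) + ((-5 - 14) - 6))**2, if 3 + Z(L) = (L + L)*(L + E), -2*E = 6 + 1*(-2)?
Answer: 1764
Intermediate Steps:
E = -2 (E = -(6 + 1*(-2))/2 = -(6 - 2)/2 = -1/2*4 = -2)
Z(L) = -3 + 2*L*(-2 + L) (Z(L) = -3 + (L + L)*(L - 2) = -3 + (2*L)*(-2 + L) = -3 + 2*L*(-2 + L))
(Z(7) + ((-5 - 14) - 6))**2 = ((-3 - 4*7 + 2*7**2) + ((-5 - 14) - 6))**2 = ((-3 - 28 + 2*49) + (-19 - 6))**2 = ((-3 - 28 + 98) - 25)**2 = (67 - 25)**2 = 42**2 = 1764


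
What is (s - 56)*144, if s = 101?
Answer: 6480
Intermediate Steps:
(s - 56)*144 = (101 - 56)*144 = 45*144 = 6480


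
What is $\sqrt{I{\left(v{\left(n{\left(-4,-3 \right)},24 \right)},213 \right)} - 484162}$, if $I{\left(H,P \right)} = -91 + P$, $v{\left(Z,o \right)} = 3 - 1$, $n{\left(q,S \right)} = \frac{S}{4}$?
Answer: $2 i \sqrt{121010} \approx 695.73 i$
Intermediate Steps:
$n{\left(q,S \right)} = \frac{S}{4}$ ($n{\left(q,S \right)} = S \frac{1}{4} = \frac{S}{4}$)
$v{\left(Z,o \right)} = 2$ ($v{\left(Z,o \right)} = 3 - 1 = 2$)
$\sqrt{I{\left(v{\left(n{\left(-4,-3 \right)},24 \right)},213 \right)} - 484162} = \sqrt{\left(-91 + 213\right) - 484162} = \sqrt{122 - 484162} = \sqrt{-484040} = 2 i \sqrt{121010}$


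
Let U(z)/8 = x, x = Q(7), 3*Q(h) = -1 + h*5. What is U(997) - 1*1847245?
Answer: -5541463/3 ≈ -1.8472e+6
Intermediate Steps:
Q(h) = -⅓ + 5*h/3 (Q(h) = (-1 + h*5)/3 = (-1 + 5*h)/3 = -⅓ + 5*h/3)
x = 34/3 (x = -⅓ + (5/3)*7 = -⅓ + 35/3 = 34/3 ≈ 11.333)
U(z) = 272/3 (U(z) = 8*(34/3) = 272/3)
U(997) - 1*1847245 = 272/3 - 1*1847245 = 272/3 - 1847245 = -5541463/3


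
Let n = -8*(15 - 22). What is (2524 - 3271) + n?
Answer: -691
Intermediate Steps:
n = 56 (n = -8*(-7) = 56)
(2524 - 3271) + n = (2524 - 3271) + 56 = -747 + 56 = -691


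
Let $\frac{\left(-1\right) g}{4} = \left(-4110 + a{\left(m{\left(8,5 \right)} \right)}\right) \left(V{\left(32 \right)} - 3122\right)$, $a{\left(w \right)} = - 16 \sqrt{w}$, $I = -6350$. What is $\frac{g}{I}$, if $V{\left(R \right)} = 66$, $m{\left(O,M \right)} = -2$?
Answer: $\frac{5024064}{635} + \frac{97792 i \sqrt{2}}{3175} \approx 7911.9 + 43.559 i$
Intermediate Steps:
$g = -50240640 - 195584 i \sqrt{2}$ ($g = - 4 \left(-4110 - 16 \sqrt{-2}\right) \left(66 - 3122\right) = - 4 \left(-4110 - 16 i \sqrt{2}\right) \left(-3056\right) = - 4 \left(12560160 + 48896 i \sqrt{2}\right) = -50240640 - 195584 i \sqrt{2} \approx -5.0241 \cdot 10^{7} - 2.766 \cdot 10^{5} i$)
$\frac{g}{I} = \frac{-50240640 - 195584 i \sqrt{2}}{-6350} = \left(-50240640 - 195584 i \sqrt{2}\right) \left(- \frac{1}{6350}\right) = \frac{5024064}{635} + \frac{97792 i \sqrt{2}}{3175}$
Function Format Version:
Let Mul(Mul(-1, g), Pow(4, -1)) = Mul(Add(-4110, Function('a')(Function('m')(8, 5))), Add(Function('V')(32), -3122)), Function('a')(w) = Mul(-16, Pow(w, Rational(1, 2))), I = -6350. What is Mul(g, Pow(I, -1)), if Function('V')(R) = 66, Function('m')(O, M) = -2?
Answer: Add(Rational(5024064, 635), Mul(Rational(97792, 3175), I, Pow(2, Rational(1, 2)))) ≈ Add(7911.9, Mul(43.559, I))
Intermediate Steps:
g = Add(-50240640, Mul(-195584, I, Pow(2, Rational(1, 2)))) (g = Mul(-4, Mul(Add(-4110, Mul(-16, Pow(-2, Rational(1, 2)))), Add(66, -3122))) = Mul(-4, Mul(Add(-4110, Mul(-16, Mul(I, Pow(2, Rational(1, 2))))), -3056)) = Mul(-4, Mul(Add(-4110, Mul(-16, I, Pow(2, Rational(1, 2)))), -3056)) = Mul(-4, Add(12560160, Mul(48896, I, Pow(2, Rational(1, 2))))) = Add(-50240640, Mul(-195584, I, Pow(2, Rational(1, 2)))) ≈ Add(-5.0241e+7, Mul(-2.7660e+5, I)))
Mul(g, Pow(I, -1)) = Mul(Add(-50240640, Mul(-195584, I, Pow(2, Rational(1, 2)))), Pow(-6350, -1)) = Mul(Add(-50240640, Mul(-195584, I, Pow(2, Rational(1, 2)))), Rational(-1, 6350)) = Add(Rational(5024064, 635), Mul(Rational(97792, 3175), I, Pow(2, Rational(1, 2))))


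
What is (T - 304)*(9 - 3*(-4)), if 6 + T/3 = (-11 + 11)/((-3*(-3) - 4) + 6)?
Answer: -6762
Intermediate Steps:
T = -18 (T = -18 + 3*((-11 + 11)/((-3*(-3) - 4) + 6)) = -18 + 3*(0/((9 - 4) + 6)) = -18 + 3*(0/(5 + 6)) = -18 + 3*(0/11) = -18 + 3*(0*(1/11)) = -18 + 3*0 = -18 + 0 = -18)
(T - 304)*(9 - 3*(-4)) = (-18 - 304)*(9 - 3*(-4)) = -322*(9 + 12) = -322*21 = -6762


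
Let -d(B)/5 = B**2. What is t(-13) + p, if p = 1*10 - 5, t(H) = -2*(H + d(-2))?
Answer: 71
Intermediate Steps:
d(B) = -5*B**2
t(H) = 40 - 2*H (t(H) = -2*(H - 5*(-2)**2) = -2*(H - 5*4) = -2*(H - 20) = -2*(-20 + H) = 40 - 2*H)
p = 5 (p = 10 - 5 = 5)
t(-13) + p = (40 - 2*(-13)) + 5 = (40 + 26) + 5 = 66 + 5 = 71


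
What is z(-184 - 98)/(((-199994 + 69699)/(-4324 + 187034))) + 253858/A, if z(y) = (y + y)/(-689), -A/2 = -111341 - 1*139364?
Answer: -20195705827/31477767685 ≈ -0.64159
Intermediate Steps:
A = 501410 (A = -2*(-111341 - 1*139364) = -2*(-111341 - 139364) = -2*(-250705) = 501410)
z(y) = -2*y/689 (z(y) = (2*y)*(-1/689) = -2*y/689)
z(-184 - 98)/(((-199994 + 69699)/(-4324 + 187034))) + 253858/A = (-2*(-184 - 98)/689)/(((-199994 + 69699)/(-4324 + 187034))) + 253858/501410 = (-2/689*(-282))/((-130295/182710)) + 253858*(1/501410) = 564/(689*((-130295*1/182710))) + 126929/250705 = 564/(689*(-2369/3322)) + 126929/250705 = (564/689)*(-3322/2369) + 126929/250705 = -1873608/1632241 + 126929/250705 = -20195705827/31477767685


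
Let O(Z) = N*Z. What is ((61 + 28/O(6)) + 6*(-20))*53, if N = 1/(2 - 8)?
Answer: -4611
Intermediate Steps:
N = -⅙ (N = 1/(-6) = -⅙ ≈ -0.16667)
O(Z) = -Z/6
((61 + 28/O(6)) + 6*(-20))*53 = ((61 + 28/((-⅙*6))) + 6*(-20))*53 = ((61 + 28/(-1)) - 120)*53 = ((61 + 28*(-1)) - 120)*53 = ((61 - 28) - 120)*53 = (33 - 120)*53 = -87*53 = -4611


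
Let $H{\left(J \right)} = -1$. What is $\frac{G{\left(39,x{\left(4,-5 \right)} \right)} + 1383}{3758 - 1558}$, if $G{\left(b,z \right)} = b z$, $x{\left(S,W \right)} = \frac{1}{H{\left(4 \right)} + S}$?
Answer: $\frac{349}{550} \approx 0.63455$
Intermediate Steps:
$x{\left(S,W \right)} = \frac{1}{-1 + S}$
$\frac{G{\left(39,x{\left(4,-5 \right)} \right)} + 1383}{3758 - 1558} = \frac{\frac{39}{-1 + 4} + 1383}{3758 - 1558} = \frac{\frac{39}{3} + 1383}{2200} = \left(39 \cdot \frac{1}{3} + 1383\right) \frac{1}{2200} = \left(13 + 1383\right) \frac{1}{2200} = 1396 \cdot \frac{1}{2200} = \frac{349}{550}$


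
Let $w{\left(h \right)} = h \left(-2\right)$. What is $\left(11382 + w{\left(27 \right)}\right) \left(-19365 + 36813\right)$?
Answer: $197650944$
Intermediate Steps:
$w{\left(h \right)} = - 2 h$
$\left(11382 + w{\left(27 \right)}\right) \left(-19365 + 36813\right) = \left(11382 - 54\right) \left(-19365 + 36813\right) = \left(11382 - 54\right) 17448 = 11328 \cdot 17448 = 197650944$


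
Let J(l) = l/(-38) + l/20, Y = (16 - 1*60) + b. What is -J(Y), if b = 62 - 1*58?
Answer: 18/19 ≈ 0.94737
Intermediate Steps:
b = 4 (b = 62 - 58 = 4)
Y = -40 (Y = (16 - 1*60) + 4 = (16 - 60) + 4 = -44 + 4 = -40)
J(l) = 9*l/380 (J(l) = l*(-1/38) + l*(1/20) = -l/38 + l/20 = 9*l/380)
-J(Y) = -9*(-40)/380 = -1*(-18/19) = 18/19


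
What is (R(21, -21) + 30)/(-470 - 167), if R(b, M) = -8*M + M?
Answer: -177/637 ≈ -0.27786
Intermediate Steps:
R(b, M) = -7*M
(R(21, -21) + 30)/(-470 - 167) = (-7*(-21) + 30)/(-470 - 167) = (147 + 30)/(-637) = 177*(-1/637) = -177/637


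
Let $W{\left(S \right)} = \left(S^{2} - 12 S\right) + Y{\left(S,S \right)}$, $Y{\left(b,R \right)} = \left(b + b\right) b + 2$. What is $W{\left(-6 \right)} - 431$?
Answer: $-249$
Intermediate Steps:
$Y{\left(b,R \right)} = 2 + 2 b^{2}$ ($Y{\left(b,R \right)} = 2 b b + 2 = 2 b^{2} + 2 = 2 + 2 b^{2}$)
$W{\left(S \right)} = 2 - 12 S + 3 S^{2}$ ($W{\left(S \right)} = \left(S^{2} - 12 S\right) + \left(2 + 2 S^{2}\right) = 2 - 12 S + 3 S^{2}$)
$W{\left(-6 \right)} - 431 = \left(2 - -72 + 3 \left(-6\right)^{2}\right) - 431 = \left(2 + 72 + 3 \cdot 36\right) - 431 = \left(2 + 72 + 108\right) - 431 = 182 - 431 = -249$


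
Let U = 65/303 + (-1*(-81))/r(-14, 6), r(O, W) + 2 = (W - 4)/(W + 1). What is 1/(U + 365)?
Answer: 1212/385373 ≈ 0.0031450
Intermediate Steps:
r(O, W) = -2 + (-4 + W)/(1 + W) (r(O, W) = -2 + (W - 4)/(W + 1) = -2 + (-4 + W)/(1 + W))
U = -57007/1212 (U = 65/303 + (-1*(-81))/(((-6 - 1*6)/(1 + 6))) = 65*(1/303) + 81/(((-6 - 6)/7)) = 65/303 + 81/(((1/7)*(-12))) = 65/303 + 81/(-12/7) = 65/303 + 81*(-7/12) = 65/303 - 189/4 = -57007/1212 ≈ -47.035)
1/(U + 365) = 1/(-57007/1212 + 365) = 1/(385373/1212) = 1212/385373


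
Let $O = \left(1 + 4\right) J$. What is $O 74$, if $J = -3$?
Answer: $-1110$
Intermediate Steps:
$O = -15$ ($O = \left(1 + 4\right) \left(-3\right) = 5 \left(-3\right) = -15$)
$O 74 = \left(-15\right) 74 = -1110$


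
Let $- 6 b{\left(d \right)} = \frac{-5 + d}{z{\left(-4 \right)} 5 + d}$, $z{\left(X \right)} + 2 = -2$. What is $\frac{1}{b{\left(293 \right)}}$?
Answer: $- \frac{91}{16} \approx -5.6875$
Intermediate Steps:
$z{\left(X \right)} = -4$ ($z{\left(X \right)} = -2 - 2 = -4$)
$b{\left(d \right)} = - \frac{-5 + d}{6 \left(-20 + d\right)}$ ($b{\left(d \right)} = - \frac{\left(-5 + d\right) \frac{1}{\left(-4\right) 5 + d}}{6} = - \frac{\left(-5 + d\right) \frac{1}{-20 + d}}{6} = - \frac{\frac{1}{-20 + d} \left(-5 + d\right)}{6} = - \frac{-5 + d}{6 \left(-20 + d\right)}$)
$\frac{1}{b{\left(293 \right)}} = \frac{1}{\frac{1}{6} \frac{1}{-20 + 293} \left(5 - 293\right)} = \frac{1}{\frac{1}{6} \cdot \frac{1}{273} \left(5 - 293\right)} = \frac{1}{\frac{1}{6} \cdot \frac{1}{273} \left(-288\right)} = \frac{1}{- \frac{16}{91}} = - \frac{91}{16}$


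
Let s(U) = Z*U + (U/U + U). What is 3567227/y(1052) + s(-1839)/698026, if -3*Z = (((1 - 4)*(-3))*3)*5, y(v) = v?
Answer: 1245051159293/367161676 ≈ 3391.0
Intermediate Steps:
Z = -45 (Z = -((1 - 4)*(-3))*3*5/3 = --3*(-3)*3*5/3 = -9*3*5/3 = -9*5 = -⅓*135 = -45)
s(U) = 1 - 44*U (s(U) = -45*U + (U/U + U) = -45*U + (1 + U) = 1 - 44*U)
3567227/y(1052) + s(-1839)/698026 = 3567227/1052 + (1 - 44*(-1839))/698026 = 3567227*(1/1052) + (1 + 80916)*(1/698026) = 3567227/1052 + 80917*(1/698026) = 3567227/1052 + 80917/698026 = 1245051159293/367161676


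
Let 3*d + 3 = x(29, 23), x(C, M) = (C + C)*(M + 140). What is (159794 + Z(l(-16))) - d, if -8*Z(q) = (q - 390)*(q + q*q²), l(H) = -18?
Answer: -425119/3 ≈ -1.4171e+5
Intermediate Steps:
x(C, M) = 2*C*(140 + M) (x(C, M) = (2*C)*(140 + M) = 2*C*(140 + M))
d = 9451/3 (d = -1 + (2*29*(140 + 23))/3 = -1 + (2*29*163)/3 = -1 + (⅓)*9454 = -1 + 9454/3 = 9451/3 ≈ 3150.3)
Z(q) = -(-390 + q)*(q + q³)/8 (Z(q) = -(q - 390)*(q + q*q²)/8 = -(-390 + q)*(q + q³)/8)
(159794 + Z(l(-16))) - d = (159794 + (⅛)*(-18)*(390 - 1*(-18) - 1*(-18)³ + 390*(-18)²)) - 1*9451/3 = (159794 + (⅛)*(-18)*(390 + 18 - 1*(-5832) + 390*324)) - 9451/3 = (159794 + (⅛)*(-18)*(390 + 18 + 5832 + 126360)) - 9451/3 = (159794 + (⅛)*(-18)*132600) - 9451/3 = (159794 - 298350) - 9451/3 = -138556 - 9451/3 = -425119/3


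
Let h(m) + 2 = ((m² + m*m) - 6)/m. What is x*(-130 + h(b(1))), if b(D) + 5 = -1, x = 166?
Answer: -23738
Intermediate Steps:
b(D) = -6 (b(D) = -5 - 1 = -6)
h(m) = -2 + (-6 + 2*m²)/m (h(m) = -2 + ((m² + m*m) - 6)/m = -2 + ((m² + m²) - 6)/m = -2 + (2*m² - 6)/m = -2 + (-6 + 2*m²)/m)
x*(-130 + h(b(1))) = 166*(-130 + (-2 - 6/(-6) + 2*(-6))) = 166*(-130 + (-2 - 6*(-⅙) - 12)) = 166*(-130 + (-2 + 1 - 12)) = 166*(-130 - 13) = 166*(-143) = -23738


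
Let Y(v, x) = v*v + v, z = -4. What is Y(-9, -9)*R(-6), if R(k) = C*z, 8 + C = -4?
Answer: 3456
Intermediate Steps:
C = -12 (C = -8 - 4 = -12)
Y(v, x) = v + v**2 (Y(v, x) = v**2 + v = v + v**2)
R(k) = 48 (R(k) = -12*(-4) = 48)
Y(-9, -9)*R(-6) = -9*(1 - 9)*48 = -9*(-8)*48 = 72*48 = 3456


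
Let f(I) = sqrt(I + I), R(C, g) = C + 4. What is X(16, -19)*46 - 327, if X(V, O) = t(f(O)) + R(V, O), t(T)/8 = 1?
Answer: 961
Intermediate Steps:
R(C, g) = 4 + C
f(I) = sqrt(2)*sqrt(I) (f(I) = sqrt(2*I) = sqrt(2)*sqrt(I))
t(T) = 8 (t(T) = 8*1 = 8)
X(V, O) = 12 + V (X(V, O) = 8 + (4 + V) = 12 + V)
X(16, -19)*46 - 327 = (12 + 16)*46 - 327 = 28*46 - 327 = 1288 - 327 = 961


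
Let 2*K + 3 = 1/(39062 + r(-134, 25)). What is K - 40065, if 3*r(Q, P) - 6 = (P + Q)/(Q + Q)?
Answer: -2516782405341/62815130 ≈ -40067.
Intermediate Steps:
r(Q, P) = 2 + (P + Q)/(6*Q) (r(Q, P) = 2 + ((P + Q)/(Q + Q))/3 = 2 + ((P + Q)/((2*Q)))/3 = 2 + ((P + Q)*(1/(2*Q)))/3 = 2 + ((P + Q)/(2*Q))/3 = 2 + (P + Q)/(6*Q))
K = -94221891/62815130 (K = -3/2 + 1/(2*(39062 + (⅙)*(25 + 13*(-134))/(-134))) = -3/2 + 1/(2*(39062 + (⅙)*(-1/134)*(25 - 1742))) = -3/2 + 1/(2*(39062 + (⅙)*(-1/134)*(-1717))) = -3/2 + 1/(2*(39062 + 1717/804)) = -3/2 + 1/(2*(31407565/804)) = -3/2 + (½)*(804/31407565) = -3/2 + 402/31407565 = -94221891/62815130 ≈ -1.5000)
K - 40065 = -94221891/62815130 - 40065 = -2516782405341/62815130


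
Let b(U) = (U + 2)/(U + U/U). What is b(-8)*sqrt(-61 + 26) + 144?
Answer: 144 + 6*I*sqrt(35)/7 ≈ 144.0 + 5.0709*I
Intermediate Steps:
b(U) = (2 + U)/(1 + U) (b(U) = (2 + U)/(U + 1) = (2 + U)/(1 + U))
b(-8)*sqrt(-61 + 26) + 144 = ((2 - 8)/(1 - 8))*sqrt(-61 + 26) + 144 = (-6/(-7))*sqrt(-35) + 144 = (-1/7*(-6))*(I*sqrt(35)) + 144 = 6*(I*sqrt(35))/7 + 144 = 6*I*sqrt(35)/7 + 144 = 144 + 6*I*sqrt(35)/7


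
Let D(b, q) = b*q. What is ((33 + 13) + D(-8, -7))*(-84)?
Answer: -8568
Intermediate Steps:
((33 + 13) + D(-8, -7))*(-84) = ((33 + 13) - 8*(-7))*(-84) = (46 + 56)*(-84) = 102*(-84) = -8568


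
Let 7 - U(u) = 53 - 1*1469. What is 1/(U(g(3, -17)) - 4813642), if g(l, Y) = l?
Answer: -1/4812219 ≈ -2.0780e-7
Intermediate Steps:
U(u) = 1423 (U(u) = 7 - (53 - 1*1469) = 7 - (53 - 1469) = 7 - 1*(-1416) = 7 + 1416 = 1423)
1/(U(g(3, -17)) - 4813642) = 1/(1423 - 4813642) = 1/(-4812219) = -1/4812219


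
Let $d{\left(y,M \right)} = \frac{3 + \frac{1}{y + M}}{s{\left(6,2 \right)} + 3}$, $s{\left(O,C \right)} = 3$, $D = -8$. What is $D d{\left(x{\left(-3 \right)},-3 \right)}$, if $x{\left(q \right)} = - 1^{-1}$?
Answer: $- \frac{11}{3} \approx -3.6667$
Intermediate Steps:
$x{\left(q \right)} = -1$ ($x{\left(q \right)} = \left(-1\right) 1 = -1$)
$d{\left(y,M \right)} = \frac{1}{2} + \frac{1}{6 \left(M + y\right)}$ ($d{\left(y,M \right)} = \frac{3 + \frac{1}{y + M}}{3 + 3} = \frac{3 + \frac{1}{M + y}}{6} = \left(3 + \frac{1}{M + y}\right) \frac{1}{6} = \frac{1}{2} + \frac{1}{6 \left(M + y\right)}$)
$D d{\left(x{\left(-3 \right)},-3 \right)} = - 8 \frac{\frac{1}{6} + \frac{1}{2} \left(-3\right) + \frac{1}{2} \left(-1\right)}{-3 - 1} = - 8 \frac{\frac{1}{6} - \frac{3}{2} - \frac{1}{2}}{-4} = - 8 \left(\left(- \frac{1}{4}\right) \left(- \frac{11}{6}\right)\right) = \left(-8\right) \frac{11}{24} = - \frac{11}{3}$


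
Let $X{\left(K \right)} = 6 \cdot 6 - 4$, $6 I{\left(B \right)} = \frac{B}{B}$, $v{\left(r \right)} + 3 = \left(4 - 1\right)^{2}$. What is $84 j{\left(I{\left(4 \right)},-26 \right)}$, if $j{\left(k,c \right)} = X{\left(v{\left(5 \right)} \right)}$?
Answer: $2688$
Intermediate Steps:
$v{\left(r \right)} = 6$ ($v{\left(r \right)} = -3 + \left(4 - 1\right)^{2} = -3 + 3^{2} = -3 + 9 = 6$)
$I{\left(B \right)} = \frac{1}{6}$ ($I{\left(B \right)} = \frac{B \frac{1}{B}}{6} = \frac{1}{6} \cdot 1 = \frac{1}{6}$)
$X{\left(K \right)} = 32$ ($X{\left(K \right)} = 36 - 4 = 32$)
$j{\left(k,c \right)} = 32$
$84 j{\left(I{\left(4 \right)},-26 \right)} = 84 \cdot 32 = 2688$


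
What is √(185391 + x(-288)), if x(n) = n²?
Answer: 3*√29815 ≈ 518.01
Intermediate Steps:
√(185391 + x(-288)) = √(185391 + (-288)²) = √(185391 + 82944) = √268335 = 3*√29815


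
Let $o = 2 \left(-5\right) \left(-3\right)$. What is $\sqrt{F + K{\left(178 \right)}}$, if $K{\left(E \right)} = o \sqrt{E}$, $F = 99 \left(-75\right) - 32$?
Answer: $\sqrt{-7457 + 30 \sqrt{178}} \approx 84.005 i$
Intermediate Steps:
$o = 30$ ($o = \left(-10\right) \left(-3\right) = 30$)
$F = -7457$ ($F = -7425 - 32 = -7457$)
$K{\left(E \right)} = 30 \sqrt{E}$
$\sqrt{F + K{\left(178 \right)}} = \sqrt{-7457 + 30 \sqrt{178}}$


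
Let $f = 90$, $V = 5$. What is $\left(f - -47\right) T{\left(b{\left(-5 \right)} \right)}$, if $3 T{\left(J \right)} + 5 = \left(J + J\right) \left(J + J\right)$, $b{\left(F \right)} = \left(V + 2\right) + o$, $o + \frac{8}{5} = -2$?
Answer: $\frac{141247}{75} \approx 1883.3$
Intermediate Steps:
$o = - \frac{18}{5}$ ($o = - \frac{8}{5} - 2 = - \frac{18}{5} \approx -3.6$)
$b{\left(F \right)} = \frac{17}{5}$ ($b{\left(F \right)} = \left(5 + 2\right) - \frac{18}{5} = 7 - \frac{18}{5} = \frac{17}{5}$)
$T{\left(J \right)} = - \frac{5}{3} + \frac{4 J^{2}}{3}$ ($T{\left(J \right)} = - \frac{5}{3} + \frac{\left(J + J\right) \left(J + J\right)}{3} = - \frac{5}{3} + \frac{2 J 2 J}{3} = - \frac{5}{3} + \frac{4 J^{2}}{3}$)
$\left(f - -47\right) T{\left(b{\left(-5 \right)} \right)} = \left(90 - -47\right) \left(- \frac{5}{3} + \frac{4 \left(\frac{17}{5}\right)^{2}}{3}\right) = \left(90 + 47\right) \left(- \frac{5}{3} + \frac{4}{3} \cdot \frac{289}{25}\right) = 137 \left(- \frac{5}{3} + \frac{1156}{75}\right) = 137 \cdot \frac{1031}{75} = \frac{141247}{75}$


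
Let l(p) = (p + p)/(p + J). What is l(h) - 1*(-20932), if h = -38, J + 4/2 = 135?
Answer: 104656/5 ≈ 20931.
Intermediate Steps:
J = 133 (J = -2 + 135 = 133)
l(p) = 2*p/(133 + p) (l(p) = (p + p)/(p + 133) = (2*p)/(133 + p) = 2*p/(133 + p))
l(h) - 1*(-20932) = 2*(-38)/(133 - 38) - 1*(-20932) = 2*(-38)/95 + 20932 = 2*(-38)*(1/95) + 20932 = -4/5 + 20932 = 104656/5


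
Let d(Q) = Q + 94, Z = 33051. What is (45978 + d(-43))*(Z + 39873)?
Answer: 3356618796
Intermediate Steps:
d(Q) = 94 + Q
(45978 + d(-43))*(Z + 39873) = (45978 + (94 - 43))*(33051 + 39873) = (45978 + 51)*72924 = 46029*72924 = 3356618796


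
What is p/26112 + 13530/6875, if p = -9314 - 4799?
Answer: 4659427/3264000 ≈ 1.4275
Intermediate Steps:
p = -14113
p/26112 + 13530/6875 = -14113/26112 + 13530/6875 = -14113*1/26112 + 13530*(1/6875) = -14113/26112 + 246/125 = 4659427/3264000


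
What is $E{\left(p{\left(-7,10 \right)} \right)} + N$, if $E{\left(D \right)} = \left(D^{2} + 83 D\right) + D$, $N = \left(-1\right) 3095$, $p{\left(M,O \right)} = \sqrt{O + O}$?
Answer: $-3075 + 168 \sqrt{5} \approx -2699.3$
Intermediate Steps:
$p{\left(M,O \right)} = \sqrt{2} \sqrt{O}$ ($p{\left(M,O \right)} = \sqrt{2 O} = \sqrt{2} \sqrt{O}$)
$N = -3095$
$E{\left(D \right)} = D^{2} + 84 D$
$E{\left(p{\left(-7,10 \right)} \right)} + N = \sqrt{2} \sqrt{10} \left(84 + \sqrt{2} \sqrt{10}\right) - 3095 = 2 \sqrt{5} \left(84 + 2 \sqrt{5}\right) - 3095 = -3095 + 2 \sqrt{5} \left(84 + 2 \sqrt{5}\right)$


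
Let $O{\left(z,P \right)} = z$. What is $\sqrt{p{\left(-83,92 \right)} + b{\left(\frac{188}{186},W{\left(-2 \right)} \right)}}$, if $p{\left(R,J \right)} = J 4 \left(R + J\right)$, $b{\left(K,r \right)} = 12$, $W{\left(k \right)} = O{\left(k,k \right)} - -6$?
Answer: $2 \sqrt{831} \approx 57.654$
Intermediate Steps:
$W{\left(k \right)} = 6 + k$ ($W{\left(k \right)} = k - -6 = k + 6 = 6 + k$)
$p{\left(R,J \right)} = 4 J \left(J + R\right)$
$\sqrt{p{\left(-83,92 \right)} + b{\left(\frac{188}{186},W{\left(-2 \right)} \right)}} = \sqrt{4 \cdot 92 \left(92 - 83\right) + 12} = \sqrt{4 \cdot 92 \cdot 9 + 12} = \sqrt{3312 + 12} = \sqrt{3324} = 2 \sqrt{831}$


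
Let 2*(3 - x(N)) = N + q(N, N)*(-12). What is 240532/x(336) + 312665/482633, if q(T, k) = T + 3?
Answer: 116673051641/902041077 ≈ 129.34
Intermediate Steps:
q(T, k) = 3 + T
x(N) = 21 + 11*N/2 (x(N) = 3 - (N + (3 + N)*(-12))/2 = 3 - (N + (-36 - 12*N))/2 = 3 - (-36 - 11*N)/2 = 3 + (18 + 11*N/2) = 21 + 11*N/2)
240532/x(336) + 312665/482633 = 240532/(21 + (11/2)*336) + 312665/482633 = 240532/(21 + 1848) + 312665*(1/482633) = 240532/1869 + 312665/482633 = 116673051641/902041077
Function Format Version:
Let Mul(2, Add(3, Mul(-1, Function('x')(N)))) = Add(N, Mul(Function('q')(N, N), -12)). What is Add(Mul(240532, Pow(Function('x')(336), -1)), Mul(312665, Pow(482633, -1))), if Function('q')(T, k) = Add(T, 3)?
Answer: Rational(116673051641, 902041077) ≈ 129.34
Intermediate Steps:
Function('q')(T, k) = Add(3, T)
Function('x')(N) = Add(21, Mul(Rational(11, 2), N)) (Function('x')(N) = Add(3, Mul(Rational(-1, 2), Add(N, Mul(Add(3, N), -12)))) = Add(3, Mul(Rational(-1, 2), Add(N, Add(-36, Mul(-12, N))))) = Add(3, Mul(Rational(-1, 2), Add(-36, Mul(-11, N)))) = Add(3, Add(18, Mul(Rational(11, 2), N))) = Add(21, Mul(Rational(11, 2), N)))
Add(Mul(240532, Pow(Function('x')(336), -1)), Mul(312665, Pow(482633, -1))) = Add(Mul(240532, Pow(Add(21, Mul(Rational(11, 2), 336)), -1)), Mul(312665, Pow(482633, -1))) = Add(Mul(240532, Pow(Add(21, 1848), -1)), Mul(312665, Rational(1, 482633))) = Add(Mul(240532, Pow(1869, -1)), Rational(312665, 482633)) = Add(Mul(240532, Rational(1, 1869)), Rational(312665, 482633)) = Add(Rational(240532, 1869), Rational(312665, 482633)) = Rational(116673051641, 902041077)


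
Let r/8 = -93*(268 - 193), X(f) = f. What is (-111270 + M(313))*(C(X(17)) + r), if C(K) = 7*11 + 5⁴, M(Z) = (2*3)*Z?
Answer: 6027280416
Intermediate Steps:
M(Z) = 6*Z
r = -55800 (r = 8*(-93*(268 - 193)) = 8*(-93*75) = 8*(-6975) = -55800)
C(K) = 702 (C(K) = 77 + 625 = 702)
(-111270 + M(313))*(C(X(17)) + r) = (-111270 + 6*313)*(702 - 55800) = (-111270 + 1878)*(-55098) = -109392*(-55098) = 6027280416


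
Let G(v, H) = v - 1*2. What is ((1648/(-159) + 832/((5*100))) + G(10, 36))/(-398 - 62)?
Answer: 3482/2285625 ≈ 0.0015234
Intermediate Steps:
G(v, H) = -2 + v (G(v, H) = v - 2 = -2 + v)
((1648/(-159) + 832/((5*100))) + G(10, 36))/(-398 - 62) = ((1648/(-159) + 832/((5*100))) + (-2 + 10))/(-398 - 62) = ((1648*(-1/159) + 832/500) + 8)/(-460) = ((-1648/159 + 832*(1/500)) + 8)*(-1/460) = ((-1648/159 + 208/125) + 8)*(-1/460) = (-172928/19875 + 8)*(-1/460) = -13928/19875*(-1/460) = 3482/2285625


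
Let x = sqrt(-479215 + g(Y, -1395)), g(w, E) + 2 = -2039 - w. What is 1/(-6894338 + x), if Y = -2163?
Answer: -6894338/47531896937337 - I*sqrt(479093)/47531896937337 ≈ -1.4505e-7 - 1.4562e-11*I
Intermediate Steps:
g(w, E) = -2041 - w (g(w, E) = -2 + (-2039 - w) = -2041 - w)
x = I*sqrt(479093) (x = sqrt(-479215 + (-2041 - 1*(-2163))) = sqrt(-479215 + (-2041 + 2163)) = sqrt(-479215 + 122) = sqrt(-479093) = I*sqrt(479093) ≈ 692.17*I)
1/(-6894338 + x) = 1/(-6894338 + I*sqrt(479093))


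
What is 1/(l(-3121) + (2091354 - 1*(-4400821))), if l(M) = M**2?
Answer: 1/16232816 ≈ 6.1604e-8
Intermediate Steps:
1/(l(-3121) + (2091354 - 1*(-4400821))) = 1/((-3121)**2 + (2091354 - 1*(-4400821))) = 1/(9740641 + (2091354 + 4400821)) = 1/(9740641 + 6492175) = 1/16232816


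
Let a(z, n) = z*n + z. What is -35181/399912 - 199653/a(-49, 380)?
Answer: 8798537383/829550792 ≈ 10.606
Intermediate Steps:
a(z, n) = z + n*z (a(z, n) = n*z + z = z + n*z)
-35181/399912 - 199653/a(-49, 380) = -35181/399912 - 199653*(-1/(49*(1 + 380))) = -35181*1/399912 - 199653/((-49*381)) = -11727/133304 - 199653/(-18669) = -11727/133304 - 199653*(-1/18669) = -11727/133304 + 66551/6223 = 8798537383/829550792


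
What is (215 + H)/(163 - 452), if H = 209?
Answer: -424/289 ≈ -1.4671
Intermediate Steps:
(215 + H)/(163 - 452) = (215 + 209)/(163 - 452) = 424/(-289) = 424*(-1/289) = -424/289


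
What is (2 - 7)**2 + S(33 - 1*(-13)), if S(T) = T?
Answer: 71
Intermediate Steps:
(2 - 7)**2 + S(33 - 1*(-13)) = (2 - 7)**2 + (33 - 1*(-13)) = (-5)**2 + (33 + 13) = 25 + 46 = 71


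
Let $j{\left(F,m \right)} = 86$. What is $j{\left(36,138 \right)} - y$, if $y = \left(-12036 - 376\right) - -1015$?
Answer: $11483$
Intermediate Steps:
$y = -11397$ ($y = \left(-12036 - 376\right) + 1015 = -12412 + 1015 = -11397$)
$j{\left(36,138 \right)} - y = 86 - -11397 = 86 + 11397 = 11483$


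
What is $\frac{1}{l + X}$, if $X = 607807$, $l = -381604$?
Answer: $\frac{1}{226203} \approx 4.4208 \cdot 10^{-6}$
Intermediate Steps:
$\frac{1}{l + X} = \frac{1}{-381604 + 607807} = \frac{1}{226203}$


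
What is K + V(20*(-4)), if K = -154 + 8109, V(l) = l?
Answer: 7875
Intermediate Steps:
K = 7955
K + V(20*(-4)) = 7955 + 20*(-4) = 7955 - 80 = 7875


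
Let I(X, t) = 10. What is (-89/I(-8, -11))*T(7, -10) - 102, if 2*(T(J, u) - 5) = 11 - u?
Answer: -4799/20 ≈ -239.95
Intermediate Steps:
T(J, u) = 21/2 - u/2 (T(J, u) = 5 + (11 - u)/2 = 5 + (11/2 - u/2) = 21/2 - u/2)
(-89/I(-8, -11))*T(7, -10) - 102 = (-89/10)*(21/2 - 1/2*(-10)) - 102 = (-89*1/10)*(21/2 + 5) - 102 = -89/10*31/2 - 102 = -2759/20 - 102 = -4799/20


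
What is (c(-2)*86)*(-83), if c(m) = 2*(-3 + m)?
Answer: 71380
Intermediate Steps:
c(m) = -6 + 2*m
(c(-2)*86)*(-83) = ((-6 + 2*(-2))*86)*(-83) = ((-6 - 4)*86)*(-83) = -10*86*(-83) = -860*(-83) = 71380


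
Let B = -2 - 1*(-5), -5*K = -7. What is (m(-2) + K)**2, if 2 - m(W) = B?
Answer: 4/25 ≈ 0.16000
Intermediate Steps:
K = 7/5 (K = -1/5*(-7) = 7/5 ≈ 1.4000)
B = 3 (B = -2 + 5 = 3)
m(W) = -1 (m(W) = 2 - 1*3 = 2 - 3 = -1)
(m(-2) + K)**2 = (-1 + 7/5)**2 = (2/5)**2 = 4/25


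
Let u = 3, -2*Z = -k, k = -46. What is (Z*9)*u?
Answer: -621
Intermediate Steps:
Z = -23 (Z = -(-1)*(-46)/2 = -½*46 = -23)
(Z*9)*u = -23*9*3 = -207*3 = -621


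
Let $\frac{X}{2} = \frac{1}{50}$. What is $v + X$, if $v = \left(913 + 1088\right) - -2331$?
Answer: $\frac{108301}{25} \approx 4332.0$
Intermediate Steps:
$X = \frac{1}{25}$ ($X = \frac{2}{50} = 2 \cdot \frac{1}{50} = \frac{1}{25} \approx 0.04$)
$v = 4332$ ($v = 2001 + 2331 = 4332$)
$v + X = 4332 + \frac{1}{25} = \frac{108301}{25}$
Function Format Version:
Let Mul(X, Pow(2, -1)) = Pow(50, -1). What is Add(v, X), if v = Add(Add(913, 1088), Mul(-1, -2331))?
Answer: Rational(108301, 25) ≈ 4332.0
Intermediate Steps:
X = Rational(1, 25) (X = Mul(2, Pow(50, -1)) = Mul(2, Rational(1, 50)) = Rational(1, 25) ≈ 0.040000)
v = 4332 (v = Add(2001, 2331) = 4332)
Add(v, X) = Add(4332, Rational(1, 25)) = Rational(108301, 25)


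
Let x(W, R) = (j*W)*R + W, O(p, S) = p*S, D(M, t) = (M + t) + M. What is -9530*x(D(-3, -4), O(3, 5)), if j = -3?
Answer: -4193200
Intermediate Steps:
D(M, t) = t + 2*M
O(p, S) = S*p
x(W, R) = W - 3*R*W (x(W, R) = (-3*W)*R + W = -3*R*W + W = W - 3*R*W)
-9530*x(D(-3, -4), O(3, 5)) = -9530*(-4 + 2*(-3))*(1 - 15*3) = -9530*(-4 - 6)*(1 - 3*15) = -(-95300)*(1 - 45) = -(-95300)*(-44) = -9530*440 = -4193200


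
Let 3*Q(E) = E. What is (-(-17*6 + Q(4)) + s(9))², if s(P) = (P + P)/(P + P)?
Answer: 93025/9 ≈ 10336.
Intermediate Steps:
Q(E) = E/3
s(P) = 1 (s(P) = (2*P)/((2*P)) = (2*P)*(1/(2*P)) = 1)
(-(-17*6 + Q(4)) + s(9))² = (-(-17*6 + (⅓)*4) + 1)² = (-(-102 + 4/3) + 1)² = (-1*(-302/3) + 1)² = (302/3 + 1)² = (305/3)² = 93025/9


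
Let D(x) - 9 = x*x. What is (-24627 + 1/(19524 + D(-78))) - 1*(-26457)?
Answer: 46879111/25617 ≈ 1830.0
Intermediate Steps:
D(x) = 9 + x**2 (D(x) = 9 + x*x = 9 + x**2)
(-24627 + 1/(19524 + D(-78))) - 1*(-26457) = (-24627 + 1/(19524 + (9 + (-78)**2))) - 1*(-26457) = (-24627 + 1/(19524 + (9 + 6084))) + 26457 = (-24627 + 1/(19524 + 6093)) + 26457 = (-24627 + 1/25617) + 26457 = -630869858/25617 + 26457 = 46879111/25617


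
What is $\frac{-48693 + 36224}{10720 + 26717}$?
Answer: $- \frac{12469}{37437} \approx -0.33307$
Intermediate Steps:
$\frac{-48693 + 36224}{10720 + 26717} = - \frac{12469}{37437}$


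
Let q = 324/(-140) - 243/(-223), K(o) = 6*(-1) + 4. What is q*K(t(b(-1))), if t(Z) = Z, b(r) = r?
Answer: 19116/7805 ≈ 2.4492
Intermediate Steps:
K(o) = -2 (K(o) = -6 + 4 = -2)
q = -9558/7805 (q = 324*(-1/140) - 243*(-1/223) = -81/35 + 243/223 = -9558/7805 ≈ -1.2246)
q*K(t(b(-1))) = -9558/7805*(-2) = 19116/7805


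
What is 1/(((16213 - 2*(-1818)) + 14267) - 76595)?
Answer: -1/42479 ≈ -2.3541e-5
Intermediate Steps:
1/(((16213 - 2*(-1818)) + 14267) - 76595) = 1/(((16213 + 3636) + 14267) - 76595) = 1/((19849 + 14267) - 76595) = 1/(34116 - 76595) = 1/(-42479) = -1/42479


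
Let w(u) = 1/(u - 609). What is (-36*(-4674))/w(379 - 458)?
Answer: -115765632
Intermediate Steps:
w(u) = 1/(-609 + u)
(-36*(-4674))/w(379 - 458) = (-36*(-4674))/(1/(-609 + (379 - 458))) = 168264/(1/(-609 - 79)) = 168264/(1/(-688)) = 168264/(-1/688) = 168264*(-688) = -115765632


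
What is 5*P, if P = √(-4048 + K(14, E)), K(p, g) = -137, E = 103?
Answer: 15*I*√465 ≈ 323.46*I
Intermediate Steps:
P = 3*I*√465 (P = √(-4048 - 137) = √(-4185) = 3*I*√465 ≈ 64.692*I)
5*P = 5*(3*I*√465) = 15*I*√465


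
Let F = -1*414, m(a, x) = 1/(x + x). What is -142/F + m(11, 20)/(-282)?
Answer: 266891/778320 ≈ 0.34291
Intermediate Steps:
m(a, x) = 1/(2*x)
F = -414
-142/F + m(11, 20)/(-282) = -142/(-414) + ((½)/20)/(-282) = -142*(-1/414) + ((½)*(1/20))*(-1/282) = 71/207 + (1/40)*(-1/282) = 71/207 - 1/11280 = 266891/778320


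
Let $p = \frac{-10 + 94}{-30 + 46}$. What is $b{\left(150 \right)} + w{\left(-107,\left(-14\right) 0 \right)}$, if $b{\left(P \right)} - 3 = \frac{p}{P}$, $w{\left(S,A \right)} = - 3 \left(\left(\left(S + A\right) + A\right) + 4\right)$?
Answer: $\frac{62407}{200} \approx 312.04$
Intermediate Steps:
$p = \frac{21}{4}$ ($p = \frac{84}{16} = 84 \cdot \frac{1}{16} = \frac{21}{4} \approx 5.25$)
$w{\left(S,A \right)} = -12 - 6 A - 3 S$ ($w{\left(S,A \right)} = - 3 \left(\left(\left(A + S\right) + A\right) + 4\right) = - 3 \left(\left(S + 2 A\right) + 4\right) = - 3 \left(4 + S + 2 A\right) = -12 - 6 A - 3 S$)
$b{\left(P \right)} = 3 + \frac{21}{4 P}$
$b{\left(150 \right)} + w{\left(-107,\left(-14\right) 0 \right)} = \left(3 + \frac{21}{4 \cdot 150}\right) - \left(-309 + 6 \left(-14\right) 0\right) = \left(3 + \frac{21}{4} \cdot \frac{1}{150}\right) - -309 = \left(3 + \frac{7}{200}\right) + \left(-12 + 0 + 321\right) = \frac{607}{200} + 309 = \frac{62407}{200}$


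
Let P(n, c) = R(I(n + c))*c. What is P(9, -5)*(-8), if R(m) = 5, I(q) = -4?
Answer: 200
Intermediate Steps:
P(n, c) = 5*c
P(9, -5)*(-8) = (5*(-5))*(-8) = -25*(-8) = 200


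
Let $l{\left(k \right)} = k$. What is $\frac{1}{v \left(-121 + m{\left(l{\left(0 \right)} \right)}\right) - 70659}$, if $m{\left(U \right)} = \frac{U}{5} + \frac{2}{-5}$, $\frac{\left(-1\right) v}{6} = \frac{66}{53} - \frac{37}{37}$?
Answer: $- \frac{265}{18677289} \approx -1.4188 \cdot 10^{-5}$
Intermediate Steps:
$v = - \frac{78}{53}$ ($v = - 6 \left(\frac{66}{53} - \frac{37}{37}\right) = - 6 \left(66 \cdot \frac{1}{53} - 1\right) = - 6 \left(\frac{66}{53} - 1\right) = \left(-6\right) \frac{13}{53} = - \frac{78}{53} \approx -1.4717$)
$m{\left(U \right)} = - \frac{2}{5} + \frac{U}{5}$ ($m{\left(U \right)} = U \frac{1}{5} + 2 \left(- \frac{1}{5}\right) = \frac{U}{5} - \frac{2}{5} = - \frac{2}{5} + \frac{U}{5}$)
$\frac{1}{v \left(-121 + m{\left(l{\left(0 \right)} \right)}\right) - 70659} = \frac{1}{- \frac{78 \left(-121 + \left(- \frac{2}{5} + \frac{1}{5} \cdot 0\right)\right)}{53} - 70659} = \frac{1}{- \frac{78 \left(-121 + \left(- \frac{2}{5} + 0\right)\right)}{53} - 70659} = \frac{1}{- \frac{78 \left(-121 - \frac{2}{5}\right)}{53} - 70659} = \frac{1}{\left(- \frac{78}{53}\right) \left(- \frac{607}{5}\right) - 70659} = \frac{1}{\frac{47346}{265} - 70659} = \frac{1}{- \frac{18677289}{265}} = - \frac{265}{18677289}$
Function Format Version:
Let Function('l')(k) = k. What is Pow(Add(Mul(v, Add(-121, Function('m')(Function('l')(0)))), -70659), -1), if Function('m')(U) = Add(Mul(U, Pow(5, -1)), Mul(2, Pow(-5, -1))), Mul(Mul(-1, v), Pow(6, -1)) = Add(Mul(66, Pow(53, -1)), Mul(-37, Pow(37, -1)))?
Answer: Rational(-265, 18677289) ≈ -1.4188e-5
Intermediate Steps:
v = Rational(-78, 53) (v = Mul(-6, Add(Mul(66, Pow(53, -1)), Mul(-37, Pow(37, -1)))) = Mul(-6, Add(Mul(66, Rational(1, 53)), Mul(-37, Rational(1, 37)))) = Mul(-6, Add(Rational(66, 53), -1)) = Mul(-6, Rational(13, 53)) = Rational(-78, 53) ≈ -1.4717)
Function('m')(U) = Add(Rational(-2, 5), Mul(Rational(1, 5), U)) (Function('m')(U) = Add(Mul(U, Rational(1, 5)), Mul(2, Rational(-1, 5))) = Add(Mul(Rational(1, 5), U), Rational(-2, 5)) = Add(Rational(-2, 5), Mul(Rational(1, 5), U)))
Pow(Add(Mul(v, Add(-121, Function('m')(Function('l')(0)))), -70659), -1) = Pow(Add(Mul(Rational(-78, 53), Add(-121, Add(Rational(-2, 5), Mul(Rational(1, 5), 0)))), -70659), -1) = Pow(Add(Mul(Rational(-78, 53), Add(-121, Add(Rational(-2, 5), 0))), -70659), -1) = Pow(Add(Mul(Rational(-78, 53), Add(-121, Rational(-2, 5))), -70659), -1) = Pow(Add(Mul(Rational(-78, 53), Rational(-607, 5)), -70659), -1) = Pow(Add(Rational(47346, 265), -70659), -1) = Pow(Rational(-18677289, 265), -1) = Rational(-265, 18677289)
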